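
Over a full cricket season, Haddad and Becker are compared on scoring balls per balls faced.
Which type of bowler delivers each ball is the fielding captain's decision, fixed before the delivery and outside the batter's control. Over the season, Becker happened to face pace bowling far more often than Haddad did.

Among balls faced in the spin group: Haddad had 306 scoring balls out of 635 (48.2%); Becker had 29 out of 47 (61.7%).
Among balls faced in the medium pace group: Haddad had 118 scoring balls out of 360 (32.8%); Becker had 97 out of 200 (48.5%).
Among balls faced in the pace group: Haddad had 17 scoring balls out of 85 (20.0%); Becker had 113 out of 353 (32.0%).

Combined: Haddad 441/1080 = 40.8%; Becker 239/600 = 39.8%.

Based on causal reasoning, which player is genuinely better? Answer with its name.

Bowling type is set before the player has any effect — it is not caused by the player — and it independently drives the outcome. That makes it a confounder, so the causal comparison is within bowling type levels.
Within each level — spin: 48.2% vs 61.7%; medium pace: 32.8% vs 48.5%; pace: 20.0% vs 32.0% — Becker is higher every time.

Becker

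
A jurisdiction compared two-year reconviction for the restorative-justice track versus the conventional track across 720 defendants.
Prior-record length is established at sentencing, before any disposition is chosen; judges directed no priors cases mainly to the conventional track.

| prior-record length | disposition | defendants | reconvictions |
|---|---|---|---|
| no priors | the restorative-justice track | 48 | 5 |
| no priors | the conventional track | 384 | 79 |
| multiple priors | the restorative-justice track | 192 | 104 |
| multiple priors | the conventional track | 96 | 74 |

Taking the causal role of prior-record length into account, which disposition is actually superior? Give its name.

the restorative-justice track

The prior-record length-specific comparison favours the restorative-justice track throughout, but the pooled figures favour the conventional track. The question is whether to condition on prior-record length.
Since prior-record length is a pre-existing factor (not a product of the disposition) and it affects the outcome on its own, it is a confounder. The stratified rates, not the pooled rate, identify the causal effect.
Within each level — no priors: 10.4% vs 20.6%; multiple priors: 54.2% vs 77.1% — the restorative-justice track is lower every time.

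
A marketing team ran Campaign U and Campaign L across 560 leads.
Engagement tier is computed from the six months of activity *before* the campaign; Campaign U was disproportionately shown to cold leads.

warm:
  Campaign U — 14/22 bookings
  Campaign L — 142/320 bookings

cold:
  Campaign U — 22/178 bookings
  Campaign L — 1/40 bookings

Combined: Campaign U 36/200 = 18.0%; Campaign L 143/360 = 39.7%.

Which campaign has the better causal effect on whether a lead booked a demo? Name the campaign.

Since engagement tier is a pre-existing factor (not a product of the campaign) and it affects the outcome on its own, it is a confounder. The stratified rates, not the pooled rate, identify the causal effect.
Within each level — warm: 63.6% vs 44.4%; cold: 12.4% vs 2.5% — Campaign U is higher every time.

Campaign U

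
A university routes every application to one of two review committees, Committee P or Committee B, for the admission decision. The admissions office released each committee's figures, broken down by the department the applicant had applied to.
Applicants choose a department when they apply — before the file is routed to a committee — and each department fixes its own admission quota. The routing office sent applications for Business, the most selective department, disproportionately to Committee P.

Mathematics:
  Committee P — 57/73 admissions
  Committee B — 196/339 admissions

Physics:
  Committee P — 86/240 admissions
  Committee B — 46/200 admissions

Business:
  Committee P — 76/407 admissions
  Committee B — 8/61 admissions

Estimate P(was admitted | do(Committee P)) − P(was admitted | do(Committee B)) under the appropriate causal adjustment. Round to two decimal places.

Department differs across review committees for reasons unrelated to any effect of the review committee itself, and it separately predicts the outcome — a classic confounder. We must compare within department levels.
Adjusting over the population distribution of department: 0.312·(0.781−0.578) + 0.333·(0.358−0.230) + 0.355·(0.187−0.131) = +0.126.

+0.13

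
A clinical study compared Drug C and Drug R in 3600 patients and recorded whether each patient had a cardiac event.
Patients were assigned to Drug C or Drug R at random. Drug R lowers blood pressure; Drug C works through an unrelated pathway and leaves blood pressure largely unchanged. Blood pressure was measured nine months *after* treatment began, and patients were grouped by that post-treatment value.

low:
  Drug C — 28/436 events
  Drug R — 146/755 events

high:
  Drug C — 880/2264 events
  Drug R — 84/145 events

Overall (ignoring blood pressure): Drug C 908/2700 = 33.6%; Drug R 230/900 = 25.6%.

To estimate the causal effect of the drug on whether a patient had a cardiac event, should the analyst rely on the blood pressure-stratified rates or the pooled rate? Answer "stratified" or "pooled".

Blood pressure is downstream of the drug. One should not condition on a consequence of treatment, so the overall rates are the right comparison.
Pooled: Drug C 33.6% vs Drug R 25.6%; Drug R is lower overall.

pooled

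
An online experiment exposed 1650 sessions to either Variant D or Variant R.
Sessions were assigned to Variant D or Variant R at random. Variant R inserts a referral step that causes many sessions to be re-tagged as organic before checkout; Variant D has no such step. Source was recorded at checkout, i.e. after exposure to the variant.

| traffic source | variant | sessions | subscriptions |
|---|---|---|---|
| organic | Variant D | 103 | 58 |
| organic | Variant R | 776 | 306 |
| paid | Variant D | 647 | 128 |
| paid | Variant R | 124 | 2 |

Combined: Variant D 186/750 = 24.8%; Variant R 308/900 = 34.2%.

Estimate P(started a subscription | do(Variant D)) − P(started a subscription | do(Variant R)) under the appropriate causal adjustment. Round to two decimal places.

-0.09

Traffic source is downstream of the variant. One should not condition on a consequence of treatment, so the overall rates are the right comparison.
The causal difference is the pooled difference: 0.248 − 0.342 = -0.094.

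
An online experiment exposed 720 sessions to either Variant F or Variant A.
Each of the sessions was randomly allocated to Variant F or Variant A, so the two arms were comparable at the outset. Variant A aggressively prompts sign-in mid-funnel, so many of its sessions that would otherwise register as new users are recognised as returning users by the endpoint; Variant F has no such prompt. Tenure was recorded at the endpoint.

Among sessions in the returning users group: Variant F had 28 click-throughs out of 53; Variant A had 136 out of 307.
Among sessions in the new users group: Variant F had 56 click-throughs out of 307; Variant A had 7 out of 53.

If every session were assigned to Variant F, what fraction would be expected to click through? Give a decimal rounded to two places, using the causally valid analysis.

Because the variant influences user tenure, user tenure is a post-treatment mediator, not a confounder. Stratifying on it would bias the estimate; the causal effect is the crude pooled difference.
So P(outcome | do(Variant F)) is just the pooled rate for Variant F: 84/360 = 0.233.

0.23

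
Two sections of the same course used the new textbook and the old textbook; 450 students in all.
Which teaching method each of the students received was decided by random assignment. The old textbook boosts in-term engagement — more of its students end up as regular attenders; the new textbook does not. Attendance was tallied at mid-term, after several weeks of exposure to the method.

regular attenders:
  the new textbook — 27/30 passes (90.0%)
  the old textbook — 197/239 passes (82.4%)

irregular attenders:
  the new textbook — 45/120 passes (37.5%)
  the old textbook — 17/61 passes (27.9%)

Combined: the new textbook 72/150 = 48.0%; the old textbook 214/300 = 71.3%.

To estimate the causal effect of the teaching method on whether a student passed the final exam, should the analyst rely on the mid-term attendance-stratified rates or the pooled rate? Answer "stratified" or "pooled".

The mid-term attendance-specific comparison favours the new textbook throughout, but the pooled figures favour the old textbook. The question is whether to condition on mid-term attendance.
The distribution of mid-term attendance is itself part of what the teaching method does — it is an intermediate outcome. Holding it fixed would remove that part of the effect; the total effect is the pooled difference.
Pooled: the new textbook 48.0% vs the old textbook 71.3%; the old textbook is higher overall.

pooled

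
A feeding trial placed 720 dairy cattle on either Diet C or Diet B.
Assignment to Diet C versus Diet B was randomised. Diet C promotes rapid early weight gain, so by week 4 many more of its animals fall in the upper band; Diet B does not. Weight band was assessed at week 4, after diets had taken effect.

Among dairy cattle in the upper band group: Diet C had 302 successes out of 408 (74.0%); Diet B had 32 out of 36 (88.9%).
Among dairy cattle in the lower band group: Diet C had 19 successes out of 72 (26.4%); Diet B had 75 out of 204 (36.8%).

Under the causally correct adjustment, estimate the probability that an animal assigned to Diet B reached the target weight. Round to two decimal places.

Diet B is higher inside every week-4 weight band stratum but Diet C is higher in aggregate. Whether to stratify depends on how week-4 weight band relates to the diet.
Week-4 weight band is recorded after the diet and is itself shifted by it — it sits on the causal path from diet to outcome. Conditioning on a mediator would strip out part of the effect we want; the pooled comparison gives the total causal effect.
So P(outcome | do(Diet B)) is just the pooled rate for Diet B: 107/240 = 0.446.

0.45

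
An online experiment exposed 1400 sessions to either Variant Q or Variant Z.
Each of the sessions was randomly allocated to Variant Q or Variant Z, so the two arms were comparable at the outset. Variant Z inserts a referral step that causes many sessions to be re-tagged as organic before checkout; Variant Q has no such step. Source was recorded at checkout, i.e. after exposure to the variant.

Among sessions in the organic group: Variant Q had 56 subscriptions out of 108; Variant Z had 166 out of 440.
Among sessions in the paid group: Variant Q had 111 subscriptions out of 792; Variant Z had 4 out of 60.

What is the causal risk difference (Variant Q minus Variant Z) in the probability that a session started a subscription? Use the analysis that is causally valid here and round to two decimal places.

Traffic source is recorded after the variant and is itself shifted by it — it sits on the causal path from variant to outcome. Conditioning on a mediator would strip out part of the effect we want; the pooled comparison gives the total causal effect.
The causal difference is the pooled difference: 0.186 − 0.340 = -0.154.

-0.15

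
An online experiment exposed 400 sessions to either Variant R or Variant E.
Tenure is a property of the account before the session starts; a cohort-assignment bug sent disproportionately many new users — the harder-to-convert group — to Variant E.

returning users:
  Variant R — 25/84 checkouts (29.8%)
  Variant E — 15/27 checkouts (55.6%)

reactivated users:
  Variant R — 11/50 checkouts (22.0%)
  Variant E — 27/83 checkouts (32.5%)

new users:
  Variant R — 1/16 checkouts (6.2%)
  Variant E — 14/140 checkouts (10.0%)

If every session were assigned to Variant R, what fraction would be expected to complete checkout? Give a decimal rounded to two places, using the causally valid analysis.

0.18

Here user tenure is a common cause — it drives both which variant a case falls under and the outcome. The crude comparison mixes populations; the stratum-specific rates are the causally relevant ones.
Standardising Variant R to the population user tenure mix: 0.278·25/84 + 0.333·11/50 + 0.390·1/16 = 0.180.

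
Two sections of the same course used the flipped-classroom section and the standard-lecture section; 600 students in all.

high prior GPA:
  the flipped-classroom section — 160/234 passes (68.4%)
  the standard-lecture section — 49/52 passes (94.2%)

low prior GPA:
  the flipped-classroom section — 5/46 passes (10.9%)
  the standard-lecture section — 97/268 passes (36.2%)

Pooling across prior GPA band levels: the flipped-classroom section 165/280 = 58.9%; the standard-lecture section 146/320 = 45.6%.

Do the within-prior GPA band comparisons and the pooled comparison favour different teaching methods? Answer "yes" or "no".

yes

Within each prior GPA band level (high prior GPA 68.4% vs 94.2%; low prior GPA 10.9% vs 36.2%), the standard-lecture section has the higher rate every time. Pooled: 58.9% vs 45.6% — the flipped-classroom section has the higher rate overall. The two comparisons disagree.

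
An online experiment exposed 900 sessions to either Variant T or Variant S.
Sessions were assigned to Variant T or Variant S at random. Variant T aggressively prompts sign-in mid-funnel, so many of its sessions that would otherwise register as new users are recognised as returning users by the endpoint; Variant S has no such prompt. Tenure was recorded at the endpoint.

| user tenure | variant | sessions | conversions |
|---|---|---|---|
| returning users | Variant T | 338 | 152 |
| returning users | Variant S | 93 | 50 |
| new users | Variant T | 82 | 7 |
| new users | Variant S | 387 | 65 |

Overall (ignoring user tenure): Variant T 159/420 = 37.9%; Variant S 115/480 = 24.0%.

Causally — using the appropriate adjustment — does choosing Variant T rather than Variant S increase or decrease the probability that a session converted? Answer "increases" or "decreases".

increases

The user tenure-specific comparison favours Variant S throughout, but the pooled figures favour Variant T. The question is whether to condition on user tenure.
User tenure here is a post-treatment variable shaped by the variant; conditioning on it would introduce bias rather than remove it. The overall comparison is the causal one.
Pooled: Variant T 37.9% vs Variant S 24.0%; Variant T is higher overall.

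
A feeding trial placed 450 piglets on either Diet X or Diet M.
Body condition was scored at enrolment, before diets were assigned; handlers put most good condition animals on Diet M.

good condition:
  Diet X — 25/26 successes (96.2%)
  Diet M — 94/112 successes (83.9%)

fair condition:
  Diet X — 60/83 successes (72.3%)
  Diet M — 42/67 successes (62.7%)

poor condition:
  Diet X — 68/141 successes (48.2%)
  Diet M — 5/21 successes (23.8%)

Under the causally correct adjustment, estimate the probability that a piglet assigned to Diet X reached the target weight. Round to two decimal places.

0.71

The stratified and pooled comparisons disagree (Diet X wins within each starting body condition; Diet M wins overall), so the answer turns on the causal role of starting body condition.
Starting body condition differs across diets for reasons unrelated to any effect of the diet itself, and it separately predicts the outcome — a classic confounder. We must compare within starting body condition levels.
Standardising Diet X to the population starting body condition mix: 0.307·25/26 + 0.333·60/83 + 0.360·68/141 = 0.709.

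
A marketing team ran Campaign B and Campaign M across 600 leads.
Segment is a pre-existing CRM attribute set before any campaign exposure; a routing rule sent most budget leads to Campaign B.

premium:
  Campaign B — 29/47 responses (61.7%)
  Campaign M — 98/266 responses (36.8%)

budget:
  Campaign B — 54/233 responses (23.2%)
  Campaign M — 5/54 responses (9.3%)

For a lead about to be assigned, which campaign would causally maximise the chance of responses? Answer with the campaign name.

Campaign B

Nothing the campaign does changes customer segment; the imbalance is an allocation artefact. With customer segment also predicting the outcome, the pooled figure is confounded, and the within-stratum comparison is the causal one.
Within each level — premium: 61.7% vs 36.8%; budget: 23.2% vs 9.3% — Campaign B is higher every time.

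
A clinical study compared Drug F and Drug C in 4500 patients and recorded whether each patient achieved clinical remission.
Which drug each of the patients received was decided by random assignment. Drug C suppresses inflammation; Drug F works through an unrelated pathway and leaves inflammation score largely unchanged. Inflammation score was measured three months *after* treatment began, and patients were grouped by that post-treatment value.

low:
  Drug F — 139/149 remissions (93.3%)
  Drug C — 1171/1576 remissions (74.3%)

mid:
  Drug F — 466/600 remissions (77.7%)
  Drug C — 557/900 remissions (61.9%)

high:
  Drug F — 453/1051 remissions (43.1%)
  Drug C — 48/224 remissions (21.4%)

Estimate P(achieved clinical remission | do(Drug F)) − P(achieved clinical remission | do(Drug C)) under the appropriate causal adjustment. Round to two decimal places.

Inflammation score lies on the pathway drug → inflammation score → outcome, so adjusting for it blocks the indirect effect. For the total causal effect of drug, use the unadjusted pooled rates.
The causal difference is the pooled difference: 0.588 − 0.658 = -0.070.

-0.07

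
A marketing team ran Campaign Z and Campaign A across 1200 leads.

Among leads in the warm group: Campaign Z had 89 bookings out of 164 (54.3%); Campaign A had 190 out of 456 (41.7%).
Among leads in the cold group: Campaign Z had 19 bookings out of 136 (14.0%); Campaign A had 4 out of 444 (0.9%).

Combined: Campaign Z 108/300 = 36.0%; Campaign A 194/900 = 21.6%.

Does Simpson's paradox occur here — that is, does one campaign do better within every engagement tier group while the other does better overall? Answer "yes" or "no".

no

Within each engagement tier level (warm 54.3% vs 41.7%; cold 14.0% vs 0.9%), Campaign Z has the higher rate every time. Pooled: 36.0% vs 21.6% — Campaign Z has the higher rate overall. They agree.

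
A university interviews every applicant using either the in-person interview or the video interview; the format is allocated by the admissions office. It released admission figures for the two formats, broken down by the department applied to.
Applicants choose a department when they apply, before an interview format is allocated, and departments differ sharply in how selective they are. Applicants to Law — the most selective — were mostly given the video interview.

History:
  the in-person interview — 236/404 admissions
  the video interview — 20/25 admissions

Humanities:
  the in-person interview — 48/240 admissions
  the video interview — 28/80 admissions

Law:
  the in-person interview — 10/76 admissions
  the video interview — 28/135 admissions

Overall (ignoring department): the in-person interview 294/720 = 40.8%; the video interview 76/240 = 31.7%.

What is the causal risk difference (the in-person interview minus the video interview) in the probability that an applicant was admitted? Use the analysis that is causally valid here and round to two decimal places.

-0.16

Nothing the interview format does changes department; the imbalance is an allocation artefact. With department also predicting the outcome, the pooled figure is confounded, and the within-stratum comparison is the causal one.
Adjusting over the population distribution of department: 0.447·(0.584−0.800) + 0.333·(0.200−0.350) + 0.220·(0.132−0.207) = -0.163.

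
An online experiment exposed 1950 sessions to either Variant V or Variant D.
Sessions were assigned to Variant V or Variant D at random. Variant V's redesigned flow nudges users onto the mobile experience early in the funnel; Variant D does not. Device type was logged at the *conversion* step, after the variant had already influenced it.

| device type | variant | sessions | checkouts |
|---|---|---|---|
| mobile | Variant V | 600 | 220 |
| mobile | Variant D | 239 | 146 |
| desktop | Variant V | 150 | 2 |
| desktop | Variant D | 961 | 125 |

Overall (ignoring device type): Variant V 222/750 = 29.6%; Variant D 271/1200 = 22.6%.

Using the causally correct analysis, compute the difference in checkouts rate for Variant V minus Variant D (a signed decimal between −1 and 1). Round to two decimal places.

+0.07

Device type here is a post-treatment variable shaped by the variant; conditioning on it would introduce bias rather than remove it. The overall comparison is the causal one.
The causal difference is the pooled difference: 0.296 − 0.226 = +0.070.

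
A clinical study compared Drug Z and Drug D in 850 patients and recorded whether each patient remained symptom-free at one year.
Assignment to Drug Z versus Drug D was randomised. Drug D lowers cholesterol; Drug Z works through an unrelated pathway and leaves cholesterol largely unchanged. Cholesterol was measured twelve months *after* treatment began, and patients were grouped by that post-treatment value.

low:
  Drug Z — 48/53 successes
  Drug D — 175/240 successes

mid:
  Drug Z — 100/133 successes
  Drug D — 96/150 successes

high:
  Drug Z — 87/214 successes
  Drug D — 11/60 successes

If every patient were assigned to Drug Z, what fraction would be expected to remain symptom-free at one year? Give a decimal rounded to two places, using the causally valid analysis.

Cholesterol is downstream of the drug. One should not condition on a consequence of treatment, so the overall rates are the right comparison.
So P(outcome | do(Drug Z)) is just the pooled rate for Drug Z: 235/400 = 0.588.

0.59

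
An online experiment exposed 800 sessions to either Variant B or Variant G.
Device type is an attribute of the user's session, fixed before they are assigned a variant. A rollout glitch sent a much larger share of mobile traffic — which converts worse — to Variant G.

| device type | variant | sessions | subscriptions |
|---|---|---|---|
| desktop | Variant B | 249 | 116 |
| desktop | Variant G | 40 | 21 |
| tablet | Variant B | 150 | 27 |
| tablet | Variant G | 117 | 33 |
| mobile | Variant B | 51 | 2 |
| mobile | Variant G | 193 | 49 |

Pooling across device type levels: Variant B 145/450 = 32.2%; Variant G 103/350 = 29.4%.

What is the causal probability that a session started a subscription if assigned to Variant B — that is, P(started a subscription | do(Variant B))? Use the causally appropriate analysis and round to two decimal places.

0.24

Here device type is a common cause — it drives both which variant a case falls under and the outcome. The crude comparison mixes populations; the stratum-specific rates are the causally relevant ones.
Standardising Variant B to the population device type mix: 0.361·116/249 + 0.334·27/150 + 0.305·2/51 = 0.240.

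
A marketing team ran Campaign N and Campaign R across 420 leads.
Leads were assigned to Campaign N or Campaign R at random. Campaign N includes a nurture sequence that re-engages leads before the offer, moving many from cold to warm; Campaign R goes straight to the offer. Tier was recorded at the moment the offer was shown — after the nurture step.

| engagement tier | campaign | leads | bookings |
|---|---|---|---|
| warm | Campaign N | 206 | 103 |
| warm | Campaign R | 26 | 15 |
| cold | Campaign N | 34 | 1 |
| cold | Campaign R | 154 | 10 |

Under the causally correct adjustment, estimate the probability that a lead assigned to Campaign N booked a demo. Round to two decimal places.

0.43

Engagement tier is recorded after the campaign and is itself shifted by it — it sits on the causal path from campaign to outcome. Conditioning on a mediator would strip out part of the effect we want; the pooled comparison gives the total causal effect.
So P(outcome | do(Campaign N)) is just the pooled rate for Campaign N: 104/240 = 0.433.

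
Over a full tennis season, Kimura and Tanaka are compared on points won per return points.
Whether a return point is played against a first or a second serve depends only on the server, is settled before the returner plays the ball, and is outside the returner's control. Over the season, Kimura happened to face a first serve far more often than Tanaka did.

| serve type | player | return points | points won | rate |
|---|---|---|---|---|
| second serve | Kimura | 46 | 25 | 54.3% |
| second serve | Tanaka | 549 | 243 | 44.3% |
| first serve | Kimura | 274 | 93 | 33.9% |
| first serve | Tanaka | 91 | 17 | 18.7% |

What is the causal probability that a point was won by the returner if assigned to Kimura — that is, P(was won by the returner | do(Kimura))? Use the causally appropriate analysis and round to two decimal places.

Within every serve type level Kimura has the higher rate, yet pooled Tanaka does — Simpson's reversal.
Serve type satisfies the back-door criterion: it is not a descendant of the player, and it blocks the spurious path from player to outcome. Adjusting for it (i.e., using the within-serve type rates) gives the causal effect.
Standardising Kimura to the population serve type mix: 0.620·25/46 + 0.380·93/274 = 0.466.

0.47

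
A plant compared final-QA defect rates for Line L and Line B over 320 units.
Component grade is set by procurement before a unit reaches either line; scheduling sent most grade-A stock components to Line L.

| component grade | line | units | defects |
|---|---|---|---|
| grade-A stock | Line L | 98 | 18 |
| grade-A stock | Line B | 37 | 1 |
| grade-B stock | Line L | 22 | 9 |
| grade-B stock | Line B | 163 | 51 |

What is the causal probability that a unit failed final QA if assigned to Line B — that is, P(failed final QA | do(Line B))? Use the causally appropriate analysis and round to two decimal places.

The stratified and pooled comparisons disagree (Line B wins within each component grade; Line L wins overall), so the answer turns on the causal role of component grade.
The imbalance in component grade arose from how units were allocated, not from anything the line did; and component grade independently affects the outcome. The pooled gap is confounded — condition on component grade.
Standardising Line B to the population component grade mix: 0.422·1/37 + 0.578·51/163 = 0.192.

0.19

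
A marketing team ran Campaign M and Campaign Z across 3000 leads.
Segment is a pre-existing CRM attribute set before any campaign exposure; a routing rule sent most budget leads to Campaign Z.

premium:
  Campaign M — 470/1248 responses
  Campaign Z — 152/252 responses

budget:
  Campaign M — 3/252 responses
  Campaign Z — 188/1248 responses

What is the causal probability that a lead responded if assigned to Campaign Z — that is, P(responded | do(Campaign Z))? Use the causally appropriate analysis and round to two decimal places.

Nothing the campaign does changes customer segment; the imbalance is an allocation artefact. With customer segment also predicting the outcome, the pooled figure is confounded, and the within-stratum comparison is the causal one.
Standardising Campaign Z to the population customer segment mix: 0.500·152/252 + 0.500·188/1248 = 0.377.

0.38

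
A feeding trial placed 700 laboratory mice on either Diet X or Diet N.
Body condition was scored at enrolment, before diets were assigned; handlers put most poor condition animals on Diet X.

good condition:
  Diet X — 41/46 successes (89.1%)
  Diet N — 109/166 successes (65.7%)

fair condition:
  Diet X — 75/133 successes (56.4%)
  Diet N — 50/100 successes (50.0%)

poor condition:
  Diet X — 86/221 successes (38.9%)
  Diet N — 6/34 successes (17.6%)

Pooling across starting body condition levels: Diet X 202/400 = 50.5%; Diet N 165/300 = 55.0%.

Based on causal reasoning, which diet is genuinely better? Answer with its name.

Diet X is higher inside every starting body condition stratum but Diet N is higher in aggregate. Whether to stratify depends on how starting body condition relates to the diet.
Starting body condition differs across diets for reasons unrelated to any effect of the diet itself, and it separately predicts the outcome — a classic confounder. We must compare within starting body condition levels.
Within each level — good condition: 89.1% vs 65.7%; fair condition: 56.4% vs 50.0%; poor condition: 38.9% vs 17.6% — Diet X is higher every time.

Diet X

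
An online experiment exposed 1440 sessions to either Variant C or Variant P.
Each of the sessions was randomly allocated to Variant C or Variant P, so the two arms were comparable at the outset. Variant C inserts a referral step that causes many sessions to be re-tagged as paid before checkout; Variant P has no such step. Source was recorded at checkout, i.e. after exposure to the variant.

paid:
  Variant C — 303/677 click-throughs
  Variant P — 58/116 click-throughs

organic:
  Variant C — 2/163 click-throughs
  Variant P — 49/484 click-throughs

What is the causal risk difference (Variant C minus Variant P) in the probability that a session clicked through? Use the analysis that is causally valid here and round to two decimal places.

Traffic source is recorded after the variant and is itself shifted by it — it sits on the causal path from variant to outcome. Conditioning on a mediator would strip out part of the effect we want; the pooled comparison gives the total causal effect.
The causal difference is the pooled difference: 0.363 − 0.178 = +0.185.

+0.18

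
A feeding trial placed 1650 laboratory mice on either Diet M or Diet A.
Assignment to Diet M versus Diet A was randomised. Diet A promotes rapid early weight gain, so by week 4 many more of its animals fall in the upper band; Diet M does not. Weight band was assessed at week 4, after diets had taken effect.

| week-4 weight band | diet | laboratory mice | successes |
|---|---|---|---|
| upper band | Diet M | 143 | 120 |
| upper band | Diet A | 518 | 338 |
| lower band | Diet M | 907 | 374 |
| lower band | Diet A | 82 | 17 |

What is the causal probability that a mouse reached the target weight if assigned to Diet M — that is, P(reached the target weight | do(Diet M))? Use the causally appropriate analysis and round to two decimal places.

0.47

The distribution of week-4 weight band is itself part of what the diet does — it is an intermediate outcome. Holding it fixed would remove that part of the effect; the total effect is the pooled difference.
So P(outcome | do(Diet M)) is just the pooled rate for Diet M: 494/1050 = 0.470.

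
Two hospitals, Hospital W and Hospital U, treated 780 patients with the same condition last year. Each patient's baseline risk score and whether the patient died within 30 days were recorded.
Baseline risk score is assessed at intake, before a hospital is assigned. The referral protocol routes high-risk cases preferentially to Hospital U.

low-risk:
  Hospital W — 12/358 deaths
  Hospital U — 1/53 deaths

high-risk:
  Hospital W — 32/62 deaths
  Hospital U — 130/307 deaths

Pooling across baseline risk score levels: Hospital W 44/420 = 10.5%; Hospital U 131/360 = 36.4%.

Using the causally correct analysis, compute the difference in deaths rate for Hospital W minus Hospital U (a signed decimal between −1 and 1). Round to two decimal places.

+0.05

The baseline risk score-specific comparison favours Hospital U throughout, but the pooled figures favour Hospital W. The question is whether to condition on baseline risk score.
Baseline risk score differs across hospitals for reasons unrelated to any effect of the hospital itself, and it separately predicts the outcome — a classic confounder. We must compare within baseline risk score levels.
Adjusting over the population distribution of baseline risk score: 0.527·(0.034−0.019) + 0.473·(0.516−0.423) = +0.052.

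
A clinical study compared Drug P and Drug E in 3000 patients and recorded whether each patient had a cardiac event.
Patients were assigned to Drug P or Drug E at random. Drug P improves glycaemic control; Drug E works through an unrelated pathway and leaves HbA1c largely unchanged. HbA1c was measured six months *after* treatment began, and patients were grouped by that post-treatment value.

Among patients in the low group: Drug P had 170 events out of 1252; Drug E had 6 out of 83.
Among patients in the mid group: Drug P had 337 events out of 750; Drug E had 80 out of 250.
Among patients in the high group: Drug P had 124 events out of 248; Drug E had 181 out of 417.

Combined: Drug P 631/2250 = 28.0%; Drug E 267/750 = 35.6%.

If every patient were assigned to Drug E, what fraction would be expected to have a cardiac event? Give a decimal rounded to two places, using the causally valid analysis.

0.36

Stratifying would compare drugs among patients the drugs themselves sorted into HbA1c groups — a form of selection on an intermediate. The unconditioned pooled rates give the total causal effect.
So P(outcome | do(Drug E)) is just the pooled rate for Drug E: 267/750 = 0.356.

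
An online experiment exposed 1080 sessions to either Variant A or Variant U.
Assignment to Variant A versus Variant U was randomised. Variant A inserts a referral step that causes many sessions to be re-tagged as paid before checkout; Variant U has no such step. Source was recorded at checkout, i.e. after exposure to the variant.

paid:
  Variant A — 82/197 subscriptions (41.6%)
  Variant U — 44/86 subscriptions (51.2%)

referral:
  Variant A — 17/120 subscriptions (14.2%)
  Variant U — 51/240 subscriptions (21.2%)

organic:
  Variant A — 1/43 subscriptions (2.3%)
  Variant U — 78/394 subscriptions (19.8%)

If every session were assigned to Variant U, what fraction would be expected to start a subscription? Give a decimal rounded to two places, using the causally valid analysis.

Traffic source here is a post-treatment variable shaped by the variant; conditioning on it would introduce bias rather than remove it. The overall comparison is the causal one.
So P(outcome | do(Variant U)) is just the pooled rate for Variant U: 173/720 = 0.240.

0.24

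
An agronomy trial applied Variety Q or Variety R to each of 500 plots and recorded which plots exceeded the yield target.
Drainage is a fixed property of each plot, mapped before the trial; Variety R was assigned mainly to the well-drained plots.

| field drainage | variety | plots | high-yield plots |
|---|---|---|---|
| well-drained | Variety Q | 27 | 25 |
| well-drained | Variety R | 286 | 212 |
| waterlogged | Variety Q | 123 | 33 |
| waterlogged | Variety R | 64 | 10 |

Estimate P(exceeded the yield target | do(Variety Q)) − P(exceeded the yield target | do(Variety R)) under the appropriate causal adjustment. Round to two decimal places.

Here field drainage is a common cause — it drives both which variety a case falls under and the outcome. The crude comparison mixes populations; the stratum-specific rates are the causally relevant ones.
Adjusting over the population distribution of field drainage: 0.626·(0.926−0.741) + 0.374·(0.268−0.156) = +0.158.

+0.16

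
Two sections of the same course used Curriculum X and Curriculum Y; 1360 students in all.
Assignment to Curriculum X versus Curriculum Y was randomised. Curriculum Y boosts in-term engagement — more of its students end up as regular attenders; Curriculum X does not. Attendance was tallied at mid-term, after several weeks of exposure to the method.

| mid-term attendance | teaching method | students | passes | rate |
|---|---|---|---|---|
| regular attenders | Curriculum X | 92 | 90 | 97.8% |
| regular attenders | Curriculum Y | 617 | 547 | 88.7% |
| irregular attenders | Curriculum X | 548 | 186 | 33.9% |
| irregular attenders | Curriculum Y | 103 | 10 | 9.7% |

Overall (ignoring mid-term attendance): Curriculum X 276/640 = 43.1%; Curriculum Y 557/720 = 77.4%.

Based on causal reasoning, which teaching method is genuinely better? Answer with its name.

Mid-term attendance is recorded after the teaching method and is itself shifted by it — it sits on the causal path from teaching method to outcome. Conditioning on a mediator would strip out part of the effect we want; the pooled comparison gives the total causal effect.
Pooled: Curriculum X 43.1% vs Curriculum Y 77.4%; Curriculum Y is higher overall.

Curriculum Y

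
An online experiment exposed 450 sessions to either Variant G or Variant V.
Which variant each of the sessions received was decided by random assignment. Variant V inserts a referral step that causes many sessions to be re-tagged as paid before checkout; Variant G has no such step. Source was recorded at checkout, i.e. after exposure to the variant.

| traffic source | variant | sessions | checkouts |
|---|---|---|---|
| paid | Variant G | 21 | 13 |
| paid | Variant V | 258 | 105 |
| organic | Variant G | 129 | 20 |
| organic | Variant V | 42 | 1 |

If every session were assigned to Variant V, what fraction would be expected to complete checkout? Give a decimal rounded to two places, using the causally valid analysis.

Stratifying would compare variants among sessions the variants themselves sorted into traffic source groups — a form of selection on an intermediate. The unconditioned pooled rates give the total causal effect.
So P(outcome | do(Variant V)) is just the pooled rate for Variant V: 106/300 = 0.353.

0.35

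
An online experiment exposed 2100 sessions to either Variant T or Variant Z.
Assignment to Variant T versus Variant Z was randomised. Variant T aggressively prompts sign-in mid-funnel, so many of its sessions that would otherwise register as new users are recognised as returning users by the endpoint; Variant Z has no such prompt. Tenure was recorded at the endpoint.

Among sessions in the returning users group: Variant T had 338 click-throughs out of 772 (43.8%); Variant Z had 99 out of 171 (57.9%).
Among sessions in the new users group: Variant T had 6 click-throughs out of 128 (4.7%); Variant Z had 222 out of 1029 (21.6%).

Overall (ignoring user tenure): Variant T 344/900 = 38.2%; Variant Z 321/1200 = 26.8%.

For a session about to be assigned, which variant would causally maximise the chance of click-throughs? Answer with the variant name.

Variant T

User tenure here is a post-treatment variable shaped by the variant; conditioning on it would introduce bias rather than remove it. The overall comparison is the causal one.
Pooled: Variant T 38.2% vs Variant Z 26.8%; Variant T is higher overall.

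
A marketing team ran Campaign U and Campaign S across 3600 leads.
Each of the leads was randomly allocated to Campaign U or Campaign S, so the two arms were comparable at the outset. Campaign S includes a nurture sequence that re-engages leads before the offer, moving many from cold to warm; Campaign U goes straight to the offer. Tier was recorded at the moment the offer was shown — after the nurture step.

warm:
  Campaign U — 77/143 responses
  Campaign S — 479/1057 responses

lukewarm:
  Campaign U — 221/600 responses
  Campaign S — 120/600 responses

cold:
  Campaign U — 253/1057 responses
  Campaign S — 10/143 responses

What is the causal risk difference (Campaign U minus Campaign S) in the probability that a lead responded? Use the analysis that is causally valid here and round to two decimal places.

The distribution of engagement tier is itself part of what the campaign does — it is an intermediate outcome. Holding it fixed would remove that part of the effect; the total effect is the pooled difference.
The causal difference is the pooled difference: 0.306 − 0.338 = -0.032.

-0.03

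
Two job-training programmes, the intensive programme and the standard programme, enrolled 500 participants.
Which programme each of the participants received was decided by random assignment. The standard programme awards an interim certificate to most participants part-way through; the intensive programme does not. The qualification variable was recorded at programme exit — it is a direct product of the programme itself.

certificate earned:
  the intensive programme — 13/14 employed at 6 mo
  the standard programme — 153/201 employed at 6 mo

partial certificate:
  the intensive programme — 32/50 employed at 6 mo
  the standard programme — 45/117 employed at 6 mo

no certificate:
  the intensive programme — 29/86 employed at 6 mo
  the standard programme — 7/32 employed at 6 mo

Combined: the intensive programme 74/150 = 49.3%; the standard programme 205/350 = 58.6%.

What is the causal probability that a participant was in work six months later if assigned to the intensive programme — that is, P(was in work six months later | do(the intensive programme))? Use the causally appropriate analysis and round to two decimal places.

Qualification attained during the programme here is a post-treatment variable shaped by the programme; conditioning on it would introduce bias rather than remove it. The overall comparison is the causal one.
So P(outcome | do(the intensive programme)) is just the pooled rate for the intensive programme: 74/150 = 0.493.

0.49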